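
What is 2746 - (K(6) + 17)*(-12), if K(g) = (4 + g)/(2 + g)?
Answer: 2965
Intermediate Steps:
K(g) = (4 + g)/(2 + g)
2746 - (K(6) + 17)*(-12) = 2746 - ((4 + 6)/(2 + 6) + 17)*(-12) = 2746 - (10/8 + 17)*(-12) = 2746 - ((⅛)*10 + 17)*(-12) = 2746 - (5/4 + 17)*(-12) = 2746 - 73*(-12)/4 = 2746 - 1*(-219) = 2746 + 219 = 2965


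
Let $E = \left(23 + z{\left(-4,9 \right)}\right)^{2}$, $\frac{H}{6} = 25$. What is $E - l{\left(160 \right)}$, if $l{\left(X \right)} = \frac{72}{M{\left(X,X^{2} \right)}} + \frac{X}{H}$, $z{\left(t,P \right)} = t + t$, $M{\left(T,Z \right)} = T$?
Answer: $\frac{13409}{60} \approx 223.48$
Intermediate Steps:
$H = 150$ ($H = 6 \cdot 25 = 150$)
$z{\left(t,P \right)} = 2 t$
$E = 225$ ($E = \left(23 + 2 \left(-4\right)\right)^{2} = \left(23 - 8\right)^{2} = 15^{2} = 225$)
$l{\left(X \right)} = \frac{72}{X} + \frac{X}{150}$
$E - l{\left(160 \right)} = 225 - \left(\frac{72}{160} + \frac{1}{150} \cdot 160\right) = 225 - \left(72 \cdot \frac{1}{160} + \frac{16}{15}\right) = 225 - \left(\frac{9}{20} + \frac{16}{15}\right) = 225 - \frac{91}{60} = \frac{13409}{60}$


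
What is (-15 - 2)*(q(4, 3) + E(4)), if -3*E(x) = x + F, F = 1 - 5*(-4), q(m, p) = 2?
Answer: 323/3 ≈ 107.67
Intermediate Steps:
F = 21 (F = 1 + 20 = 21)
E(x) = -7 - x/3 (E(x) = -(x + 21)/3 = -(21 + x)/3 = -7 - x/3)
(-15 - 2)*(q(4, 3) + E(4)) = (-15 - 2)*(2 + (-7 - 1/3*4)) = -17*(2 + (-7 - 4/3)) = -17*(2 - 25/3) = -17*(-19/3) = 323/3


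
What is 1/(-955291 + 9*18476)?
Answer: -1/789007 ≈ -1.2674e-6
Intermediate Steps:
1/(-955291 + 9*18476) = 1/(-955291 + 166284) = 1/(-789007) = -1/789007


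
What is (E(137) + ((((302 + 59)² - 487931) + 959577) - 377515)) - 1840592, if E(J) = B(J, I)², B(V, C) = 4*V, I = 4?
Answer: -1315836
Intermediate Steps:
E(J) = 16*J² (E(J) = (4*J)² = 16*J²)
(E(137) + ((((302 + 59)² - 487931) + 959577) - 377515)) - 1840592 = (16*137² + ((((302 + 59)² - 487931) + 959577) - 377515)) - 1840592 = (16*18769 + (((361² - 487931) + 959577) - 377515)) - 1840592 = (300304 + (((130321 - 487931) + 959577) - 377515)) - 1840592 = (300304 + ((-357610 + 959577) - 377515)) - 1840592 = (300304 + (601967 - 377515)) - 1840592 = (300304 + 224452) - 1840592 = 524756 - 1840592 = -1315836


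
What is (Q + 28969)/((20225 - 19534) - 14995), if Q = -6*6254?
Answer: 8555/14304 ≈ 0.59808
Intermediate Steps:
Q = -37524
(Q + 28969)/((20225 - 19534) - 14995) = (-37524 + 28969)/((20225 - 19534) - 14995) = -8555/(691 - 14995) = -8555/(-14304) = -8555*(-1/14304) = 8555/14304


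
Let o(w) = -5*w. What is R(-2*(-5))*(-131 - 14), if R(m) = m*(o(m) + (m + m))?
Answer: 43500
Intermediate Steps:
R(m) = -3*m² (R(m) = m*(-5*m + (m + m)) = m*(-5*m + 2*m) = m*(-3*m) = -3*m²)
R(-2*(-5))*(-131 - 14) = (-3*(-2*(-5))²)*(-131 - 14) = -3*10²*(-145) = -3*100*(-145) = -300*(-145) = 43500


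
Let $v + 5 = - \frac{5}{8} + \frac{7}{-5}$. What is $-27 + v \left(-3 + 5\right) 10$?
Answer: $- \frac{335}{2} \approx -167.5$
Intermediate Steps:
$v = - \frac{281}{40}$ ($v = -5 + \left(- \frac{5}{8} + \frac{7}{-5}\right) = -5 + \left(\left(-5\right) \frac{1}{8} + 7 \left(- \frac{1}{5}\right)\right) = -5 - \frac{81}{40} = - \frac{281}{40} \approx -7.025$)
$-27 + v \left(-3 + 5\right) 10 = -27 + - \frac{281 \left(-3 + 5\right)}{40} \cdot 10 = -27 + \left(- \frac{281}{40}\right) 2 \cdot 10 = -27 - \frac{281}{2} = - \frac{335}{2}$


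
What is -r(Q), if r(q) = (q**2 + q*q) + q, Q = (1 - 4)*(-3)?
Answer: -171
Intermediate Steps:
Q = 9 (Q = -3*(-3) = 9)
r(q) = q + 2*q**2 (r(q) = (q**2 + q**2) + q = 2*q**2 + q = q + 2*q**2)
-r(Q) = -9*(1 + 2*9) = -9*(1 + 18) = -9*19 = -1*171 = -171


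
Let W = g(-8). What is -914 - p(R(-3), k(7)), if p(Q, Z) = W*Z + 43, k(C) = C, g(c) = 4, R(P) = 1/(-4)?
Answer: -985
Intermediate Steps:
R(P) = -¼
W = 4
p(Q, Z) = 43 + 4*Z (p(Q, Z) = 4*Z + 43 = 43 + 4*Z)
-914 - p(R(-3), k(7)) = -914 - (43 + 4*7) = -914 - (43 + 28) = -914 - 1*71 = -914 - 71 = -985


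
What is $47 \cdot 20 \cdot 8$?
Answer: $7520$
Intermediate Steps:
$47 \cdot 20 \cdot 8 = 940 \cdot 8 = 7520$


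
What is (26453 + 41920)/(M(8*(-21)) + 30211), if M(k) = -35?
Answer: 68373/30176 ≈ 2.2658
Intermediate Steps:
(26453 + 41920)/(M(8*(-21)) + 30211) = (26453 + 41920)/(-35 + 30211) = 68373/30176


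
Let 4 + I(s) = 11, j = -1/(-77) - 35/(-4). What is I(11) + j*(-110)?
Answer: -13397/14 ≈ -956.93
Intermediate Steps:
j = 2699/308 (j = -1*(-1/77) - 35*(-¼) = 1/77 + 35/4 = 2699/308 ≈ 8.7630)
I(s) = 7 (I(s) = -4 + 11 = 7)
I(11) + j*(-110) = 7 + (2699/308)*(-110) = 7 - 13495/14 = -13397/14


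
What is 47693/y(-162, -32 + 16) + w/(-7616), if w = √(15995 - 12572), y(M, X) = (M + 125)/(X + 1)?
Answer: 19335 - √3423/7616 ≈ 19335.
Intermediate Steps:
y(M, X) = (125 + M)/(1 + X)
w = √3423 ≈ 58.506
47693/y(-162, -32 + 16) + w/(-7616) = 47693/(((125 - 162)/(1 + (-32 + 16)))) + √3423/(-7616) = 47693/((-37/(1 - 16))) + √3423*(-1/7616) = 47693/((-37/(-15))) - √3423/7616 = 47693/((-1/15*(-37))) - √3423/7616 = 47693/(37/15) - √3423/7616 = 47693*(15/37) - √3423/7616 = 19335 - √3423/7616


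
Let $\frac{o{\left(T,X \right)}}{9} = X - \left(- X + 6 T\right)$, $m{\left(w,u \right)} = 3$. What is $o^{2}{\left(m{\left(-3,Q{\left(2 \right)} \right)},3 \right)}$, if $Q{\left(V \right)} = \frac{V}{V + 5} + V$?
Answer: $11664$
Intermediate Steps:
$Q{\left(V \right)} = V + \frac{V}{5 + V}$ ($Q{\left(V \right)} = \frac{V}{5 + V} + V = V + \frac{V}{5 + V}$)
$o{\left(T,X \right)} = - 54 T + 18 X$ ($o{\left(T,X \right)} = 9 \left(X - \left(- X + 6 T\right)\right) = 9 \left(- 6 T + 2 X\right) = - 54 T + 18 X$)
$o^{2}{\left(m{\left(-3,Q{\left(2 \right)} \right)},3 \right)} = \left(\left(-54\right) 3 + 18 \cdot 3\right)^{2} = \left(-162 + 54\right)^{2} = \left(-108\right)^{2} = 11664$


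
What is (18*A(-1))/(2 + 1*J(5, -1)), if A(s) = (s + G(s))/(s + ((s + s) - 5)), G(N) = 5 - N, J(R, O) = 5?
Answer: -45/28 ≈ -1.6071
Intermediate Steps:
A(s) = 5/(-5 + 3*s) (A(s) = (s + (5 - s))/(s + ((s + s) - 5)) = 5/(s + (2*s - 5)) = 5/(s + (-5 + 2*s)) = 5/(-5 + 3*s))
(18*A(-1))/(2 + 1*J(5, -1)) = (18*(5/(-5 + 3*(-1))))/(2 + 1*5) = (18*(5/(-5 - 3)))/(2 + 5) = (18*(5/(-8)))/7 = (18*(5*(-⅛)))*(⅐) = (18*(-5/8))*(⅐) = -45/4*⅐ = -45/28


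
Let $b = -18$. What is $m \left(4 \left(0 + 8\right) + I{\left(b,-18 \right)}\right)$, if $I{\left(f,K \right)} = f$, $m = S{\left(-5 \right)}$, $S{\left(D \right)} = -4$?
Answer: $-56$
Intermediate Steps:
$m = -4$
$m \left(4 \left(0 + 8\right) + I{\left(b,-18 \right)}\right) = - 4 \left(4 \left(0 + 8\right) - 18\right) = - 4 \left(4 \cdot 8 - 18\right) = - 4 \left(32 - 18\right) = \left(-4\right) 14 = -56$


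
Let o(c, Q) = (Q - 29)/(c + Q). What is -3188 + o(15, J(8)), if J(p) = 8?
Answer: -73345/23 ≈ -3188.9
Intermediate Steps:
o(c, Q) = (-29 + Q)/(Q + c)
-3188 + o(15, J(8)) = -3188 + (-29 + 8)/(8 + 15) = -3188 - 21/23 = -73345/23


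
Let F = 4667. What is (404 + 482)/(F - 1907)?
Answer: 443/1380 ≈ 0.32101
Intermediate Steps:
(404 + 482)/(F - 1907) = (404 + 482)/(4667 - 1907) = 886/2760 = 886*(1/2760) = 443/1380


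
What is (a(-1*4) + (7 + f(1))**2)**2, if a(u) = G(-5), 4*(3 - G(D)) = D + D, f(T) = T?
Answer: 19321/4 ≈ 4830.3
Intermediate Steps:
G(D) = 3 - D/2 (G(D) = 3 - (D + D)/4 = 3 - D/2)
a(u) = 11/2 (a(u) = 3 - 1/2*(-5) = 3 + 5/2 = 11/2)
(a(-1*4) + (7 + f(1))**2)**2 = (11/2 + (7 + 1)**2)**2 = (11/2 + 8**2)**2 = (11/2 + 64)**2 = (139/2)**2 = 19321/4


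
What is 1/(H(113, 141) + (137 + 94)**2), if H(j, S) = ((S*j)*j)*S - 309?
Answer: 1/253913541 ≈ 3.9383e-9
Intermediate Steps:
H(j, S) = -309 + S**2*j**2 (H(j, S) = (S*j**2)*S - 309 = S**2*j**2 - 309 = -309 + S**2*j**2)
1/(H(113, 141) + (137 + 94)**2) = 1/((-309 + 141**2*113**2) + (137 + 94)**2) = 1/((-309 + 19881*12769) + 231**2) = 1/((-309 + 253860489) + 53361) = 1/(253860180 + 53361) = 1/253913541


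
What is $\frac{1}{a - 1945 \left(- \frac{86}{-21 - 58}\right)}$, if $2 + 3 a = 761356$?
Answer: $\frac{237}{59645156} \approx 3.9735 \cdot 10^{-6}$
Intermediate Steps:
$a = \frac{761354}{3}$ ($a = - \frac{2}{3} + \frac{1}{3} \cdot 761356 = - \frac{2}{3} + \frac{761356}{3} = \frac{761354}{3} \approx 2.5378 \cdot 10^{5}$)
$\frac{1}{a - 1945 \left(- \frac{86}{-21 - 58}\right)} = \frac{1}{\frac{761354}{3} - 1945 \left(- \frac{86}{-21 - 58}\right)} = \frac{1}{\frac{761354}{3} - 1945 \left(- \frac{86}{-79}\right)} = \frac{1}{\frac{761354}{3} - 1945 \left(\left(-86\right) \left(- \frac{1}{79}\right)\right)} = \frac{1}{\frac{761354}{3} - \frac{167270}{79}} = \frac{1}{\frac{59645156}{237}} = \frac{237}{59645156}$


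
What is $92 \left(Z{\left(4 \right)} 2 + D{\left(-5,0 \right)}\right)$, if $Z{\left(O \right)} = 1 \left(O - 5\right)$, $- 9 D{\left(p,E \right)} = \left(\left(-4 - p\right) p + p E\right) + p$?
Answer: $- \frac{736}{9} \approx -81.778$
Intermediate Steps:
$D{\left(p,E \right)} = - \frac{p}{9} - \frac{E p}{9} - \frac{p \left(-4 - p\right)}{9}$ ($D{\left(p,E \right)} = - \frac{\left(\left(-4 - p\right) p + p E\right) + p}{9} = - \frac{\left(p \left(-4 - p\right) + E p\right) + p}{9} = - \frac{\left(E p + p \left(-4 - p\right)\right) + p}{9} = - \frac{p + E p + p \left(-4 - p\right)}{9} = - \frac{p}{9} - \frac{E p}{9} - \frac{p \left(-4 - p\right)}{9}$)
$Z{\left(O \right)} = -5 + O$ ($Z{\left(O \right)} = 1 \left(-5 + O\right) = -5 + O$)
$92 \left(Z{\left(4 \right)} 2 + D{\left(-5,0 \right)}\right) = 92 \left(\left(-5 + 4\right) 2 + \frac{1}{9} \left(-5\right) \left(3 - 5 - 0\right)\right) = 92 \left(\left(-1\right) 2 + \frac{1}{9} \left(-5\right) \left(3 - 5 + 0\right)\right) = 92 \left(-2 + \frac{1}{9} \left(-5\right) \left(-2\right)\right) = 92 \left(-2 + \frac{10}{9}\right) = 92 \left(- \frac{8}{9}\right) = - \frac{736}{9}$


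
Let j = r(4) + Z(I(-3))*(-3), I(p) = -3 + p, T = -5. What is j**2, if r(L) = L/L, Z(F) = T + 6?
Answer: 4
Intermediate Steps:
Z(F) = 1 (Z(F) = -5 + 6 = 1)
r(L) = 1
j = -2 (j = 1 + 1*(-3) = 1 - 3 = -2)
j**2 = (-2)**2 = 4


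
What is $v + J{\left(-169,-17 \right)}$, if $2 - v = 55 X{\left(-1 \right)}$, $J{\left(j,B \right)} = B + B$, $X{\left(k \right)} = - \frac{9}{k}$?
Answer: $-527$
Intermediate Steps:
$J{\left(j,B \right)} = 2 B$
$v = -493$ ($v = 2 - 55 \left(- \frac{9}{-1}\right) = 2 - 55 \left(\left(-9\right) \left(-1\right)\right) = 2 - 55 \cdot 9 = 2 - 495 = -493$)
$v + J{\left(-169,-17 \right)} = -493 + 2 \left(-17\right) = -493 - 34 = -527$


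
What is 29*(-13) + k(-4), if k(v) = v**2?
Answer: -361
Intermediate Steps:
29*(-13) + k(-4) = 29*(-13) + (-4)**2 = -377 + 16 = -361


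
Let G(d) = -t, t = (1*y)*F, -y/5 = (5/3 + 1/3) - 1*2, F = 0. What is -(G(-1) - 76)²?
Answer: -5776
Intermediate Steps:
y = 0 (y = -5*((5/3 + 1/3) - 1*2) = -5*((5*(⅓) + 1*(⅓)) - 2) = -5*((5/3 + ⅓) - 2) = -5*(2 - 2) = -5*0 = 0)
t = 0 (t = (1*0)*0 = 0*0 = 0)
G(d) = 0 (G(d) = -1*0 = 0)
-(G(-1) - 76)² = -(0 - 76)² = -1*(-76)² = -1*5776 = -5776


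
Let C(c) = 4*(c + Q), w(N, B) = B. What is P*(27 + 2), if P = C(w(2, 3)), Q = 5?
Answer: 928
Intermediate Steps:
C(c) = 20 + 4*c (C(c) = 4*(c + 5) = 4*(5 + c) = 20 + 4*c)
P = 32 (P = 20 + 4*3 = 20 + 12 = 32)
P*(27 + 2) = 32*(27 + 2) = 32*29 = 928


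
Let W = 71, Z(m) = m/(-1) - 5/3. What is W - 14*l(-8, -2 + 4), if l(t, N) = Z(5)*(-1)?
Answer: -67/3 ≈ -22.333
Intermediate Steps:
Z(m) = -5/3 - m (Z(m) = m*(-1) - 5*⅓ = -m - 5/3 = -5/3 - m)
l(t, N) = 20/3 (l(t, N) = (-5/3 - 1*5)*(-1) = (-5/3 - 5)*(-1) = -20/3*(-1) = 20/3)
W - 14*l(-8, -2 + 4) = 71 - 14*20/3 = 71 - 280/3 = -67/3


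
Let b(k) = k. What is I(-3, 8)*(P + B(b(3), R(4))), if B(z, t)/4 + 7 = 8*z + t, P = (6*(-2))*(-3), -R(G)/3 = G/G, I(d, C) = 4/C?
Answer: 46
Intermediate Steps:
R(G) = -3 (R(G) = -3*G/G = -3*1 = -3)
P = 36 (P = -12*(-3) = 36)
B(z, t) = -28 + 4*t + 32*z (B(z, t) = -28 + 4*(8*z + t) = -28 + 4*(t + 8*z) = -28 + (4*t + 32*z) = -28 + 4*t + 32*z)
I(-3, 8)*(P + B(b(3), R(4))) = (4/8)*(36 + (-28 + 4*(-3) + 32*3)) = (4*(1/8))*(36 + (-28 - 12 + 96)) = (36 + 56)/2 = (1/2)*92 = 46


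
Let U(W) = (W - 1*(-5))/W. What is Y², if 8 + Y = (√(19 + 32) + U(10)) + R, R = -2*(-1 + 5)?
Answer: 1045/4 - 29*√51 ≈ 54.149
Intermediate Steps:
R = -8 (R = -2*4 = -8)
U(W) = (5 + W)/W (U(W) = (W + 5)/W = (5 + W)/W)
Y = -29/2 + √51 (Y = -8 + ((√(19 + 32) + (5 + 10)/10) - 8) = -8 + ((√51 + (⅒)*15) - 8) = -8 + ((√51 + 3/2) - 8) = -8 + ((3/2 + √51) - 8) = -8 + (-13/2 + √51) = -29/2 + √51 ≈ -7.3586)
Y² = (-29/2 + √51)²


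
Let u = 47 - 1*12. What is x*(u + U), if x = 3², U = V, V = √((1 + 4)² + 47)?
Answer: 315 + 54*√2 ≈ 391.37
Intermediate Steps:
u = 35 (u = 47 - 12 = 35)
V = 6*√2 (V = √(5² + 47) = √(25 + 47) = √72 = 6*√2 ≈ 8.4853)
U = 6*√2 ≈ 8.4853
x = 9
x*(u + U) = 9*(35 + 6*√2) = 315 + 54*√2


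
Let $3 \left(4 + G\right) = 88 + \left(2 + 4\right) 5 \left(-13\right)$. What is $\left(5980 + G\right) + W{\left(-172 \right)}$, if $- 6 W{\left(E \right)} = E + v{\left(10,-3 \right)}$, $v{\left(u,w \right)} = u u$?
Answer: $\frac{17662}{3} \approx 5887.3$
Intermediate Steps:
$v{\left(u,w \right)} = u^{2}$
$W{\left(E \right)} = - \frac{50}{3} - \frac{E}{6}$ ($W{\left(E \right)} = - \frac{E + 10^{2}}{6} = - \frac{E + 100}{6} = - \frac{100 + E}{6} = - \frac{50}{3} - \frac{E}{6}$)
$G = - \frac{314}{3}$ ($G = -4 + \frac{88 + \left(2 + 4\right) 5 \left(-13\right)}{3} = -4 + \frac{88 + 6 \cdot 5 \left(-13\right)}{3} = -4 + \frac{88 + 30 \left(-13\right)}{3} = -4 + \frac{88 - 390}{3} = -4 + \frac{1}{3} \left(-302\right) = -4 - \frac{302}{3} = - \frac{314}{3} \approx -104.67$)
$\left(5980 + G\right) + W{\left(-172 \right)} = \left(5980 - \frac{314}{3}\right) - -12 = \frac{17626}{3} + \left(- \frac{50}{3} + \frac{86}{3}\right) = \frac{17626}{3} + 12 = \frac{17662}{3}$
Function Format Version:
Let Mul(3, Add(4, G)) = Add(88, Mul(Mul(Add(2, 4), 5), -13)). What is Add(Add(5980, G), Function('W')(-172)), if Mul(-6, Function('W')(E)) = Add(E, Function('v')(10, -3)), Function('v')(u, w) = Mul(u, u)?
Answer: Rational(17662, 3) ≈ 5887.3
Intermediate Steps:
Function('v')(u, w) = Pow(u, 2)
Function('W')(E) = Add(Rational(-50, 3), Mul(Rational(-1, 6), E)) (Function('W')(E) = Mul(Rational(-1, 6), Add(E, Pow(10, 2))) = Mul(Rational(-1, 6), Add(E, 100)) = Mul(Rational(-1, 6), Add(100, E)) = Add(Rational(-50, 3), Mul(Rational(-1, 6), E)))
G = Rational(-314, 3) (G = Add(-4, Mul(Rational(1, 3), Add(88, Mul(Mul(Add(2, 4), 5), -13)))) = Add(-4, Mul(Rational(1, 3), Add(88, Mul(Mul(6, 5), -13)))) = Add(-4, Mul(Rational(1, 3), Add(88, Mul(30, -13)))) = Add(-4, Mul(Rational(1, 3), Add(88, -390))) = Add(-4, Mul(Rational(1, 3), -302)) = Add(-4, Rational(-302, 3)) = Rational(-314, 3) ≈ -104.67)
Add(Add(5980, G), Function('W')(-172)) = Add(Add(5980, Rational(-314, 3)), Add(Rational(-50, 3), Mul(Rational(-1, 6), -172))) = Add(Rational(17626, 3), Add(Rational(-50, 3), Rational(86, 3))) = Add(Rational(17626, 3), 12) = Rational(17662, 3)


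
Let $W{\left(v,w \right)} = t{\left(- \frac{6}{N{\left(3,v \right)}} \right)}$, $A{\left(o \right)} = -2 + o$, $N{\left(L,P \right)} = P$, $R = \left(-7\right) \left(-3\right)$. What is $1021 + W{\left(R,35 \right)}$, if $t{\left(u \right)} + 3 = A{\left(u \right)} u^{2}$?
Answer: $\frac{349110}{343} \approx 1017.8$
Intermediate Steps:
$R = 21$
$t{\left(u \right)} = -3 + u^{2} \left(-2 + u\right)$ ($t{\left(u \right)} = -3 + \left(-2 + u\right) u^{2} = -3 + u^{2} \left(-2 + u\right)$)
$W{\left(v,w \right)} = -3 + \frac{36 \left(-2 - \frac{6}{v}\right)}{v^{2}}$ ($W{\left(v,w \right)} = -3 + \left(- \frac{6}{v}\right)^{2} \left(-2 - \frac{6}{v}\right) = -3 + \frac{36}{v^{2}} \left(-2 - \frac{6}{v}\right) = -3 + \frac{36 \left(-2 - \frac{6}{v}\right)}{v^{2}}$)
$1021 + W{\left(R,35 \right)} = 1021 - \left(3 + \frac{8}{49} + \frac{8}{343}\right) = 1021 - \frac{1093}{343} = \frac{349110}{343}$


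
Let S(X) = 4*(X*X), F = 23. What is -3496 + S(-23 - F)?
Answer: 4968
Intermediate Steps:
S(X) = 4*X**2
-3496 + S(-23 - F) = -3496 + 4*(-23 - 1*23)**2 = -3496 + 4*(-23 - 23)**2 = -3496 + 4*(-46)**2 = -3496 + 4*2116 = -3496 + 8464 = 4968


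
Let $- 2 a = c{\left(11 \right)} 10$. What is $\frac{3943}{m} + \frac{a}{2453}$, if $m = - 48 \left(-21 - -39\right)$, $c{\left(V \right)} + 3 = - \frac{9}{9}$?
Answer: $- \frac{9654899}{2119392} \approx -4.5555$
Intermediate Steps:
$c{\left(V \right)} = -4$ ($c{\left(V \right)} = -3 - \frac{9}{9} = -3 - 1 = -4$)
$a = 20$ ($a = - \frac{\left(-4\right) 10}{2} = \left(- \frac{1}{2}\right) \left(-40\right) = 20$)
$m = -864$ ($m = - 48 \left(-21 + 39\right) = \left(-48\right) 18 = -864$)
$\frac{3943}{m} + \frac{a}{2453} = \frac{3943}{-864} + \frac{20}{2453} = 3943 \left(- \frac{1}{864}\right) + 20 \cdot \frac{1}{2453} = - \frac{3943}{864} + \frac{20}{2453} = - \frac{9654899}{2119392}$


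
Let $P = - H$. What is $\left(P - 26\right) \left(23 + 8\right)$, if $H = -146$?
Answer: $3720$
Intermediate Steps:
$P = 146$ ($P = \left(-1\right) \left(-146\right) = 146$)
$\left(P - 26\right) \left(23 + 8\right) = \left(146 - 26\right) \left(23 + 8\right) = 120 \cdot 31 = 3720$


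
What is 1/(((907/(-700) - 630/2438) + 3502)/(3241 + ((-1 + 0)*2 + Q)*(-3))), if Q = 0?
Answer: 2770665100/2986930467 ≈ 0.92760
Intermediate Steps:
1/(((907/(-700) - 630/2438) + 3502)/(3241 + ((-1 + 0)*2 + Q)*(-3))) = 1/(((907/(-700) - 630/2438) + 3502)/(3241 + ((-1 + 0)*2 + 0)*(-3))) = 1/(((907*(-1/700) - 630*1/2438) + 3502)/(3241 + (-1*2 + 0)*(-3))) = 1/(((-907/700 - 315/1219) + 3502)/(3241 + (-2 + 0)*(-3))) = 1/((-1326133/853300 + 3502)/(3241 - 2*(-3))) = 1/(2986930467/(853300*(3241 + 6))) = 1/((2986930467/853300)/3247) = 1/((2986930467/853300)*(1/3247)) = 1/(2986930467/2770665100) = 2770665100/2986930467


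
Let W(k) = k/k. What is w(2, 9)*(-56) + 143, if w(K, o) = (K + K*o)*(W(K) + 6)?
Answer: -7697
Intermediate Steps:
W(k) = 1
w(K, o) = 7*K + 7*K*o (w(K, o) = (K + K*o)*(1 + 6) = (K + K*o)*7 = 7*K + 7*K*o)
w(2, 9)*(-56) + 143 = (7*2*(1 + 9))*(-56) + 143 = (7*2*10)*(-56) + 143 = 140*(-56) + 143 = -7840 + 143 = -7697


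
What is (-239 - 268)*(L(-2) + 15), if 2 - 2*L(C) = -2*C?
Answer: -7098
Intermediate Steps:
L(C) = 1 + C (L(C) = 1 - (-1)*C = 1 + C)
(-239 - 268)*(L(-2) + 15) = (-239 - 268)*((1 - 2) + 15) = -507*(-1 + 15) = -507*14 = -7098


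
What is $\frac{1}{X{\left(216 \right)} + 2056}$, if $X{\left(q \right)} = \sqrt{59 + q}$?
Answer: $\frac{2056}{4226861} - \frac{5 \sqrt{11}}{4226861} \approx 0.00048249$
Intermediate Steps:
$\frac{1}{X{\left(216 \right)} + 2056} = \frac{1}{\sqrt{59 + 216} + 2056} = \frac{1}{\sqrt{275} + 2056} = \frac{1}{5 \sqrt{11} + 2056} = \frac{1}{2056 + 5 \sqrt{11}}$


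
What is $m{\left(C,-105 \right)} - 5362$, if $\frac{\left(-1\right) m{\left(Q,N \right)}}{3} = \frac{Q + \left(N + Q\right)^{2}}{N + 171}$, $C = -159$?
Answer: $- \frac{187501}{22} \approx -8522.8$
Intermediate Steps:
$m{\left(Q,N \right)} = - \frac{3 \left(Q + \left(N + Q\right)^{2}\right)}{171 + N}$ ($m{\left(Q,N \right)} = - 3 \frac{Q + \left(N + Q\right)^{2}}{N + 171} = - 3 \frac{Q + \left(N + Q\right)^{2}}{171 + N} = - \frac{3 \left(Q + \left(N + Q\right)^{2}\right)}{171 + N}$)
$m{\left(C,-105 \right)} - 5362 = \frac{3 \left(\left(-1\right) \left(-159\right) - \left(-105 - 159\right)^{2}\right)}{171 - 105} - 5362 = \frac{3 \left(159 - \left(-264\right)^{2}\right)}{66} - 5362 = 3 \cdot \frac{1}{66} \left(159 - 69696\right) - 5362 = 3 \cdot \frac{1}{66} \left(-69537\right) - 5362 = - \frac{69537}{22} - 5362 = - \frac{187501}{22}$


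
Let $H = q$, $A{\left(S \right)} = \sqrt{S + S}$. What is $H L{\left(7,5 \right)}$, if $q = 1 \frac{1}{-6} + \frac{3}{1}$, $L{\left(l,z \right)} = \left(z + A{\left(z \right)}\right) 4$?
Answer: $\frac{170}{3} + \frac{34 \sqrt{10}}{3} \approx 92.506$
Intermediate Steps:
$A{\left(S \right)} = \sqrt{2} \sqrt{S}$ ($A{\left(S \right)} = \sqrt{2 S} = \sqrt{2} \sqrt{S}$)
$L{\left(l,z \right)} = 4 z + 4 \sqrt{2} \sqrt{z}$ ($L{\left(l,z \right)} = \left(z + \sqrt{2} \sqrt{z}\right) 4 = 4 z + 4 \sqrt{2} \sqrt{z}$)
$q = \frac{17}{6}$ ($q = 1 \left(- \frac{1}{6}\right) + 3 \cdot 1 = - \frac{1}{6} + 3 = \frac{17}{6} \approx 2.8333$)
$H = \frac{17}{6} \approx 2.8333$
$H L{\left(7,5 \right)} = \frac{17 \left(4 \cdot 5 + 4 \sqrt{2} \sqrt{5}\right)}{6} = \frac{17 \left(20 + 4 \sqrt{10}\right)}{6} = \frac{170}{3} + \frac{34 \sqrt{10}}{3}$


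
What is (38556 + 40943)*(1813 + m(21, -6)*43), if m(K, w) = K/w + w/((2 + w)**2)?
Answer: 1047081329/8 ≈ 1.3089e+8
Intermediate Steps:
m(K, w) = K/w + w/(2 + w)**2
(38556 + 40943)*(1813 + m(21, -6)*43) = (38556 + 40943)*(1813 + (21/(-6) - 6/(2 - 6)**2)*43) = 79499*(1813 + (21*(-1/6) - 6/(-4)**2)*43) = 79499*(1813 + (-7/2 - 6*1/16)*43) = 79499*(1813 + (-7/2 - 3/8)*43) = 79499*(1813 - 31/8*43) = 79499*(1813 - 1333/8) = 79499*(13171/8) = 1047081329/8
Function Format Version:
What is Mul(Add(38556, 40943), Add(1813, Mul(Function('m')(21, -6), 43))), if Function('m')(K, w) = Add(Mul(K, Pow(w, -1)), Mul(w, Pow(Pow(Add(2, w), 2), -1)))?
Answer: Rational(1047081329, 8) ≈ 1.3089e+8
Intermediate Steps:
Function('m')(K, w) = Add(Mul(K, Pow(w, -1)), Mul(w, Pow(Add(2, w), -2)))
Mul(Add(38556, 40943), Add(1813, Mul(Function('m')(21, -6), 43))) = Mul(Add(38556, 40943), Add(1813, Mul(Add(Mul(21, Pow(-6, -1)), Mul(-6, Pow(Add(2, -6), -2))), 43))) = Mul(79499, Add(1813, Mul(Add(Mul(21, Rational(-1, 6)), Mul(-6, Pow(-4, -2))), 43))) = Mul(79499, Add(1813, Mul(Add(Rational(-7, 2), Mul(-6, Rational(1, 16))), 43))) = Mul(79499, Add(1813, Mul(Add(Rational(-7, 2), Rational(-3, 8)), 43))) = Mul(79499, Add(1813, Mul(Rational(-31, 8), 43))) = Mul(79499, Add(1813, Rational(-1333, 8))) = Mul(79499, Rational(13171, 8)) = Rational(1047081329, 8)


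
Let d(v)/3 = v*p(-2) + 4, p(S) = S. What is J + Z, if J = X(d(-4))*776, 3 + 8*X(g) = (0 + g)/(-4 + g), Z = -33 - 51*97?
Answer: -41295/8 ≈ -5161.9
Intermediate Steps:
Z = -4980 (Z = -33 - 4947 = -4980)
d(v) = 12 - 6*v (d(v) = 3*(v*(-2) + 4) = 3*(-2*v + 4) = 3*(4 - 2*v) = 12 - 6*v)
X(g) = -3/8 + g/(8*(-4 + g)) (X(g) = -3/8 + ((0 + g)/(-4 + g))/8 = -3/8 + (g/(-4 + g))/8 = -3/8 + g/(8*(-4 + g)))
J = -1455/8 (J = ((6 - (12 - 6*(-4)))/(4*(-4 + (12 - 6*(-4)))))*776 = ((6 - (12 + 24))/(4*(-4 + (12 + 24))))*776 = ((6 - 1*36)/(4*(-4 + 36)))*776 = ((¼)*(6 - 36)/32)*776 = ((¼)*(1/32)*(-30))*776 = -15/64*776 = -1455/8 ≈ -181.88)
J + Z = -1455/8 - 4980 = -41295/8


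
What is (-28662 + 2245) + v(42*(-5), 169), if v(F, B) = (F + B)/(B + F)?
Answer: -26416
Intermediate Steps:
v(F, B) = 1 (v(F, B) = (B + F)/(B + F) = 1)
(-28662 + 2245) + v(42*(-5), 169) = (-28662 + 2245) + 1 = -26417 + 1 = -26416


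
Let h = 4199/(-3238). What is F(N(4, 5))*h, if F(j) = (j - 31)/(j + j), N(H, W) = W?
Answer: 54587/16190 ≈ 3.3717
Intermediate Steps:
F(j) = (-31 + j)/(2*j) (F(j) = (-31 + j)/((2*j)) = (-31 + j)*(1/(2*j)) = (-31 + j)/(2*j))
h = -4199/3238 (h = 4199*(-1/3238) = -4199/3238 ≈ -1.2968)
F(N(4, 5))*h = ((½)*(-31 + 5)/5)*(-4199/3238) = ((½)*(⅕)*(-26))*(-4199/3238) = -13/5*(-4199/3238) = 54587/16190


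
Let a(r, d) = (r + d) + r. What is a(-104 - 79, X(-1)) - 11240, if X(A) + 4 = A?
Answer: -11611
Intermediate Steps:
X(A) = -4 + A
a(r, d) = d + 2*r (a(r, d) = (d + r) + r = d + 2*r)
a(-104 - 79, X(-1)) - 11240 = ((-4 - 1) + 2*(-104 - 79)) - 11240 = (-5 + 2*(-183)) - 11240 = (-5 - 366) - 11240 = -371 - 11240 = -11611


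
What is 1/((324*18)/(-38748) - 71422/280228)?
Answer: -34802162/14108171 ≈ -2.4668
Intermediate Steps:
1/((324*18)/(-38748) - 71422/280228) = 1/(5832*(-1/38748) - 71422*1/280228) = 1/(-486/3229 - 2747/10778) = 1/(-14108171/34802162) = -34802162/14108171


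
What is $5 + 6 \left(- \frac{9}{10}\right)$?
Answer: $- \frac{2}{5} \approx -0.4$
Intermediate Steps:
$5 + 6 \left(- \frac{9}{10}\right) = 5 - \frac{27}{5} = - \frac{2}{5}$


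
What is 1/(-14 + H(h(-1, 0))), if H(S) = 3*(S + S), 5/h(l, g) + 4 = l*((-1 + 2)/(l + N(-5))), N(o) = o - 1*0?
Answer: -23/502 ≈ -0.045817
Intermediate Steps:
N(o) = o (N(o) = o + 0 = o)
h(l, g) = 5/(-4 + l/(-5 + l)) (h(l, g) = 5/(-4 + l*((-1 + 2)/(l - 5))) = 5/(-4 + l*(1/(-5 + l))) = 5/(-4 + l/(-5 + l)))
H(S) = 6*S (H(S) = 3*(2*S) = 6*S)
1/(-14 + H(h(-1, 0))) = 1/(-14 + 6*(5*(5 - 1*(-1))/(-20 + 3*(-1)))) = 1/(-14 + 6*(5*(5 + 1)/(-20 - 3))) = 1/(-14 + 6*(5*6/(-23))) = 1/(-14 + 6*(5*(-1/23)*6)) = 1/(-14 + 6*(-30/23)) = 1/(-14 - 180/23) = 1/(-502/23) = -23/502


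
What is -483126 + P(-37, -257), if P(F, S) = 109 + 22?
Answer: -482995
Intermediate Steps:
P(F, S) = 131
-483126 + P(-37, -257) = -483126 + 131 = -482995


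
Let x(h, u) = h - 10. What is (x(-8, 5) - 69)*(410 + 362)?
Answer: -67164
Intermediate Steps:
x(h, u) = -10 + h
(x(-8, 5) - 69)*(410 + 362) = ((-10 - 8) - 69)*(410 + 362) = (-18 - 69)*772 = -87*772 = -67164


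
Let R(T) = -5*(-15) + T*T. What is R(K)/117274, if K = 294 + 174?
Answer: 219099/117274 ≈ 1.8683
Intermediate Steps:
K = 468
R(T) = 75 + T**2
R(K)/117274 = (75 + 468**2)/117274 = (75 + 219024)*(1/117274) = 219099*(1/117274) = 219099/117274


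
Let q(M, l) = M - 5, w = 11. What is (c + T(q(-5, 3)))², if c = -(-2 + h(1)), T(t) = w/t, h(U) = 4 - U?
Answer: 441/100 ≈ 4.4100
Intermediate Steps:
q(M, l) = -5 + M
T(t) = 11/t
c = -1 (c = -(-2 + (4 - 1*1)) = -(-2 + (4 - 1)) = -(-2 + 3) = -1*1 = -1)
(c + T(q(-5, 3)))² = (-1 + 11/(-5 - 5))² = (-1 + 11/(-10))² = (-1 + 11*(-⅒))² = (-1 - 11/10)² = (-21/10)² = 441/100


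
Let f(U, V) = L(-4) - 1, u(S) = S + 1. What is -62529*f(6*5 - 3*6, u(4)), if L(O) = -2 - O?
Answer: -62529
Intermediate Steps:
u(S) = 1 + S
f(U, V) = 1 (f(U, V) = (-2 - 1*(-4)) - 1 = (-2 + 4) - 1 = 2 - 1 = 1)
-62529*f(6*5 - 3*6, u(4)) = -62529*1 = -62529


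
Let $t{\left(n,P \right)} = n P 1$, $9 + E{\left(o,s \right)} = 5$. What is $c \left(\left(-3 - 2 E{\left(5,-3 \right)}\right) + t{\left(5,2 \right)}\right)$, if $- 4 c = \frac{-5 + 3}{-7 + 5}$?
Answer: $- \frac{15}{4} \approx -3.75$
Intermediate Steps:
$E{\left(o,s \right)} = -4$ ($E{\left(o,s \right)} = -9 + 5 = -4$)
$t{\left(n,P \right)} = P n$ ($t{\left(n,P \right)} = P n 1 = P n$)
$c = - \frac{1}{4}$ ($c = - \frac{\left(-5 + 3\right) \frac{1}{-7 + 5}}{4} = - \frac{\left(-2\right) \frac{1}{-2}}{4} = - \frac{\left(-2\right) \left(- \frac{1}{2}\right)}{4} = \left(- \frac{1}{4}\right) 1 = - \frac{1}{4} \approx -0.25$)
$c \left(\left(-3 - 2 E{\left(5,-3 \right)}\right) + t{\left(5,2 \right)}\right) = - \frac{\left(-3 - -8\right) + 2 \cdot 5}{4} = - \frac{\left(-3 + 8\right) + 10}{4} = - \frac{5 + 10}{4} = \left(- \frac{1}{4}\right) 15 = - \frac{15}{4}$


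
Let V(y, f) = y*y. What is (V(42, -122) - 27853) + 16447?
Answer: -9642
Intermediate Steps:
V(y, f) = y²
(V(42, -122) - 27853) + 16447 = (42² - 27853) + 16447 = (1764 - 27853) + 16447 = -26089 + 16447 = -9642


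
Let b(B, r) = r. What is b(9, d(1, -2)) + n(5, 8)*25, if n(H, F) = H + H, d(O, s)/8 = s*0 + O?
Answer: 258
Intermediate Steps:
d(O, s) = 8*O (d(O, s) = 8*(s*0 + O) = 8*(0 + O) = 8*O)
n(H, F) = 2*H
b(9, d(1, -2)) + n(5, 8)*25 = 8*1 + (2*5)*25 = 8 + 10*25 = 8 + 250 = 258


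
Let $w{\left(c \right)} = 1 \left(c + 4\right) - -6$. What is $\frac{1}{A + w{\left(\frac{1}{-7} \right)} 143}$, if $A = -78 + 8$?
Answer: $\frac{7}{9377} \approx 0.00074651$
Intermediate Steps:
$w{\left(c \right)} = 10 + c$ ($w{\left(c \right)} = 1 \left(4 + c\right) + 6 = \left(4 + c\right) + 6 = 10 + c$)
$A = -70$
$\frac{1}{A + w{\left(\frac{1}{-7} \right)} 143} = \frac{1}{-70 + \left(10 + \frac{1}{-7}\right) 143} = \frac{1}{-70 + \left(10 - \frac{1}{7}\right) 143} = \frac{1}{-70 + \frac{69}{7} \cdot 143} = \frac{1}{-70 + \frac{9867}{7}} = \frac{1}{\frac{9377}{7}} = \frac{7}{9377}$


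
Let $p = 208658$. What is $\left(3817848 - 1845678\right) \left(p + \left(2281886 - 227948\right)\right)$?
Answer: $4462223953320$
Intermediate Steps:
$\left(3817848 - 1845678\right) \left(p + \left(2281886 - 227948\right)\right) = \left(3817848 - 1845678\right) \left(208658 + \left(2281886 - 227948\right)\right) = 1972170 \left(208658 + \left(2281886 - 227948\right)\right) = 1972170 \left(208658 + 2053938\right) = 1972170 \cdot 2262596 = 4462223953320$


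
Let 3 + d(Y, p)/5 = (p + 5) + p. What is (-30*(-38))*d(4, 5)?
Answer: 68400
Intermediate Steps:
d(Y, p) = 10 + 10*p (d(Y, p) = -15 + 5*((p + 5) + p) = -15 + 5*((5 + p) + p) = -15 + 5*(5 + 2*p) = -15 + (25 + 10*p) = 10 + 10*p)
(-30*(-38))*d(4, 5) = (-30*(-38))*(10 + 10*5) = 1140*(10 + 50) = 1140*60 = 68400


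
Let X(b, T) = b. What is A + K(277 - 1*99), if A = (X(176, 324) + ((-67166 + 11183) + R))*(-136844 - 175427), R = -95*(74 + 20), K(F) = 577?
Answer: 20215488304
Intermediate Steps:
R = -8930 (R = -95*94 = -8930)
A = 20215487727 (A = (176 + ((-67166 + 11183) - 8930))*(-136844 - 175427) = (176 + (-55983 - 8930))*(-312271) = (176 - 64913)*(-312271) = -64737*(-312271) = 20215487727)
A + K(277 - 1*99) = 20215487727 + 577 = 20215488304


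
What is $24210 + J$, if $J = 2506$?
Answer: $26716$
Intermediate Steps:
$24210 + J = 24210 + 2506 = 26716$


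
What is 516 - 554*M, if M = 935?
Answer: -517474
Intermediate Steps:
516 - 554*M = 516 - 554*935 = 516 - 517990 = -517474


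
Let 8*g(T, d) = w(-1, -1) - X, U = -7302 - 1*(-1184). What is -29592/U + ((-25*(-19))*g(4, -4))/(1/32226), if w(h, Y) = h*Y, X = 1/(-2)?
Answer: 70237893843/24472 ≈ 2.8701e+6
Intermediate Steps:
X = -½ ≈ -0.50000
w(h, Y) = Y*h
U = -6118 (U = -7302 + 1184 = -6118)
g(T, d) = 3/16 (g(T, d) = (-1*(-1) - 1*(-½))/8 = (1 + ½)/8 = (⅛)*(3/2) = 3/16)
-29592/U + ((-25*(-19))*g(4, -4))/(1/32226) = -29592/(-6118) + (-25*(-19)*(3/16))/(1/32226) = -29592*(-1/6118) + (475*(3/16))/(1/32226) = 14796/3059 + (1425/16)*32226 = 14796/3059 + 22961025/8 = 70237893843/24472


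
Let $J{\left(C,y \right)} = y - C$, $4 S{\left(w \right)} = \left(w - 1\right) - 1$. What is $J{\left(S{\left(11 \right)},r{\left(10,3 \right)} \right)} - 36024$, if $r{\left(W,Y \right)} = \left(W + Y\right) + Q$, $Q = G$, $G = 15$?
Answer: $- \frac{143993}{4} \approx -35998.0$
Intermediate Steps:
$S{\left(w \right)} = - \frac{1}{2} + \frac{w}{4}$ ($S{\left(w \right)} = \frac{\left(w - 1\right) - 1}{4} = \frac{\left(-1 + w\right) - 1}{4} = \frac{-2 + w}{4} = - \frac{1}{2} + \frac{w}{4}$)
$Q = 15$
$r{\left(W,Y \right)} = 15 + W + Y$ ($r{\left(W,Y \right)} = \left(W + Y\right) + 15 = 15 + W + Y$)
$J{\left(S{\left(11 \right)},r{\left(10,3 \right)} \right)} - 36024 = \left(\left(15 + 10 + 3\right) - \left(- \frac{1}{2} + \frac{1}{4} \cdot 11\right)\right) - 36024 = \left(28 - \left(- \frac{1}{2} + \frac{11}{4}\right)\right) - 36024 = \left(28 - \frac{9}{4}\right) - 36024 = \frac{103}{4} - 36024 = - \frac{143993}{4}$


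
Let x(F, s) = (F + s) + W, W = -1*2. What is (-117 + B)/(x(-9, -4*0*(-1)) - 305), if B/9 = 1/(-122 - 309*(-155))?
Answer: 1954044/5277595 ≈ 0.37025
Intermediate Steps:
W = -2
x(F, s) = -2 + F + s (x(F, s) = (F + s) - 2 = -2 + F + s)
B = 9/66805 (B = 9*(1/(-122 - 309*(-155))) = 9*(-1/155/(-431)) = 9*(-1/431*(-1/155)) = 9*(1/66805) = 9/66805 ≈ 0.00013472)
(-117 + B)/(x(-9, -4*0*(-1)) - 305) = (-117 + 9/66805)/((-2 - 9 - 4*0*(-1)) - 305) = -7816176/(66805*((-2 - 9 + 0*(-1)) - 305)) = -7816176/(66805*((-2 - 9 + 0) - 305)) = -7816176/(66805*(-11 - 305)) = -7816176/66805/(-316) = -7816176/66805*(-1/316) = 1954044/5277595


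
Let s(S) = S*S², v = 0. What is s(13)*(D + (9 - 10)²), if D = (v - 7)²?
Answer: 109850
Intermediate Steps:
s(S) = S³
D = 49 (D = (0 - 7)² = (-7)² = 49)
s(13)*(D + (9 - 10)²) = 13³*(49 + (9 - 10)²) = 2197*(49 + (-1)²) = 2197*(49 + 1) = 2197*50 = 109850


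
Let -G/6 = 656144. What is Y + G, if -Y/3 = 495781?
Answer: -5424207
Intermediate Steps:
Y = -1487343 (Y = -3*495781 = -1487343)
G = -3936864 (G = -6*656144 = -3936864)
Y + G = -1487343 - 3936864 = -5424207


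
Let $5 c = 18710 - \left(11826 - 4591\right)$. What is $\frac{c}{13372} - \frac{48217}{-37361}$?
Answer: $\frac{730501219}{499591292} \approx 1.4622$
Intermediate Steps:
$c = 2295$ ($c = \frac{18710 - \left(11826 - 4591\right)}{5} = \frac{18710 - 7235}{5} = \frac{1}{5} \cdot 11475 = 2295$)
$\frac{c}{13372} - \frac{48217}{-37361} = \frac{2295}{13372} - \frac{48217}{-37361} = 2295 \cdot \frac{1}{13372} - - \frac{48217}{37361} = \frac{2295}{13372} + \frac{48217}{37361} = \frac{730501219}{499591292}$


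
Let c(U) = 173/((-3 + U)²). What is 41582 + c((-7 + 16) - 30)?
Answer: 23951405/576 ≈ 41582.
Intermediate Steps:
c(U) = 173/(-3 + U)²
41582 + c((-7 + 16) - 30) = 41582 + 173/(-3 + ((-7 + 16) - 30))² = 41582 + 173/(-3 + (9 - 30))² = 41582 + 173/(-3 - 21)² = 41582 + 173/(-24)² = 41582 + 173*(1/576) = 41582 + 173/576 = 23951405/576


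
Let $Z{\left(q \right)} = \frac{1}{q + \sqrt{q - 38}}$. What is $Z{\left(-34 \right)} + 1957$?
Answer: $\frac{1201581}{614} - \frac{3 i \sqrt{2}}{614} \approx 1957.0 - 0.0069098 i$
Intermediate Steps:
$Z{\left(q \right)} = \frac{1}{q + \sqrt{-38 + q}}$
$Z{\left(-34 \right)} + 1957 = \frac{1}{-34 + \sqrt{-38 - 34}} + 1957 = \frac{1}{-34 + \sqrt{-72}} + 1957 = \frac{1}{-34 + 6 i \sqrt{2}} + 1957 = 1957 + \frac{1}{-34 + 6 i \sqrt{2}}$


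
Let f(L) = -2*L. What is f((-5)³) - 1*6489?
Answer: -6239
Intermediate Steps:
f((-5)³) - 1*6489 = -2*(-5)³ - 1*6489 = -2*(-125) - 6489 = 250 - 6489 = -6239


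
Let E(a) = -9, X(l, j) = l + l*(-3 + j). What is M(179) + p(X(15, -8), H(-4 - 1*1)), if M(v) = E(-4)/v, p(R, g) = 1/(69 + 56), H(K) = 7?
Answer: -946/22375 ≈ -0.042279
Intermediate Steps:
p(R, g) = 1/125
M(v) = -9/v
M(179) + p(X(15, -8), H(-4 - 1*1)) = -9/179 + 1/125 = -946/22375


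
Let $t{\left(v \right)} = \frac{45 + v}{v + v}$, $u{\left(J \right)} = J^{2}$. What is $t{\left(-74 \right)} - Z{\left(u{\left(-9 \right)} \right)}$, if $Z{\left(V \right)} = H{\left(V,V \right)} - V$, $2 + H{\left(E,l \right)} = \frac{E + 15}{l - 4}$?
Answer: $\frac{933893}{11396} \approx 81.949$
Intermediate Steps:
$H{\left(E,l \right)} = -2 + \frac{15 + E}{-4 + l}$ ($H{\left(E,l \right)} = -2 + \frac{E + 15}{l - 4} = -2 + \frac{15 + E}{-4 + l}$)
$Z{\left(V \right)} = - V + \frac{23 - V}{-4 + V}$ ($Z{\left(V \right)} = \frac{23 + V - 2 V}{-4 + V} - V = \frac{23 - V}{-4 + V} - V = - V + \frac{23 - V}{-4 + V}$)
$t{\left(v \right)} = \frac{45 + v}{2 v}$
$t{\left(-74 \right)} - Z{\left(u{\left(-9 \right)} \right)} = \frac{45 - 74}{2 \left(-74\right)} - \frac{23 - \left(-9\right)^{2} - \left(-9\right)^{2} \left(-4 + \left(-9\right)^{2}\right)}{-4 + \left(-9\right)^{2}} = \frac{1}{2} \left(- \frac{1}{74}\right) \left(-29\right) - \frac{23 - 81 - 81 \left(-4 + 81\right)}{-4 + 81} = \frac{29}{148} - \frac{23 - 81 - 81 \cdot 77}{77} = \frac{29}{148} - \frac{23 - 81 - 6237}{77} = \frac{29}{148} - \frac{1}{77} \left(-6295\right) = \frac{29}{148} - - \frac{6295}{77} = \frac{29}{148} + \frac{6295}{77} = \frac{933893}{11396}$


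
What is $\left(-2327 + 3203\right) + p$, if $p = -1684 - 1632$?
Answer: $-2440$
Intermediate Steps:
$p = -3316$ ($p = -1684 - 1632 = -3316$)
$\left(-2327 + 3203\right) + p = \left(-2327 + 3203\right) - 3316 = 876 - 3316 = -2440$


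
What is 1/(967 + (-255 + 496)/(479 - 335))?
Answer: 144/139489 ≈ 0.0010323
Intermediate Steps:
1/(967 + (-255 + 496)/(479 - 335)) = 1/(967 + 241/144) = 1/(139489/144) = 144/139489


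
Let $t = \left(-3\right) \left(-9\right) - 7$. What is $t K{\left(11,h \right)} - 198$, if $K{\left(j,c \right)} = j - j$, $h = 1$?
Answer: $-198$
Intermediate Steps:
$K{\left(j,c \right)} = 0$
$t = 20$ ($t = 27 - 7 = 20$)
$t K{\left(11,h \right)} - 198 = 20 \cdot 0 - 198 = 0 - 198 = -198$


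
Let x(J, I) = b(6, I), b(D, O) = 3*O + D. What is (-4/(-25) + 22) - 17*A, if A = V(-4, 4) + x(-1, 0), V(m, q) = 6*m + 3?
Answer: 6929/25 ≈ 277.16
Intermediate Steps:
V(m, q) = 3 + 6*m
b(D, O) = D + 3*O
x(J, I) = 6 + 3*I
A = -15 (A = (3 + 6*(-4)) + (6 + 3*0) = (3 - 24) + (6 + 0) = -21 + 6 = -15)
(-4/(-25) + 22) - 17*A = (-4/(-25) + 22) - 17*(-15) = (-4*(-1/25) + 22) + 255 = (4/25 + 22) + 255 = 554/25 + 255 = 6929/25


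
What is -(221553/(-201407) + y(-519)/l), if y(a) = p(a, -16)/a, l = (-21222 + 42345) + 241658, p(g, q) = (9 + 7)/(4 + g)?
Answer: 15561311018092993/14146307966356095 ≈ 1.1000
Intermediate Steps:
p(g, q) = 16/(4 + g)
l = 262781 (l = 21123 + 241658 = 262781)
y(a) = 16/(a*(4 + a)) (y(a) = (16/(4 + a))/a = 16/(a*(4 + a)))
-(221553/(-201407) + y(-519)/l) = -(221553/(-201407) + (16/(-519*(4 - 519)))/262781) = -(221553*(-1/201407) + (16*(-1/519)/(-515))*(1/262781)) = -(-221553/201407 + (16*(-1/519)*(-1/515))*(1/262781)) = -(-221553/201407 + (16/267285)*(1/262781)) = -(-221553/201407 + 16/70237419585) = -1*(-15561311018092993/14146307966356095) = 15561311018092993/14146307966356095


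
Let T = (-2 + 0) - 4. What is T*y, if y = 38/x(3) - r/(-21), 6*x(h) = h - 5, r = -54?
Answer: 4896/7 ≈ 699.43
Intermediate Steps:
x(h) = -⅚ + h/6 (x(h) = (h - 5)/6 = (-5 + h)/6 = -⅚ + h/6)
T = -6 (T = -2 - 4 = -6)
y = -816/7 (y = 38/(-⅚ + (⅙)*3) - 1*(-54)/(-21) = 38/(-⅚ + ½) + 54*(-1/21) = 38/(-⅓) - 18/7 = 38*(-3) - 18/7 = -114 - 18/7 = -816/7 ≈ -116.57)
T*y = -6*(-816/7) = 4896/7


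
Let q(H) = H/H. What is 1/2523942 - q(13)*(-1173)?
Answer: 2960583967/2523942 ≈ 1173.0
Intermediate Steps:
q(H) = 1
1/2523942 - q(13)*(-1173) = 1/2523942 - (-1173) = 1/2523942 - 1*(-1173) = 1/2523942 + 1173 = 2960583967/2523942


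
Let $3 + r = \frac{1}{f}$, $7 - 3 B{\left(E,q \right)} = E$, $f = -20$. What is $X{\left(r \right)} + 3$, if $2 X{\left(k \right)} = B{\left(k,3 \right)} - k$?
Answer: $\frac{31}{5} \approx 6.2$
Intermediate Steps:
$B{\left(E,q \right)} = \frac{7}{3} - \frac{E}{3}$
$r = - \frac{61}{20}$ ($r = -3 + \frac{1}{-20} = -3 - \frac{1}{20} = - \frac{61}{20} \approx -3.05$)
$X{\left(k \right)} = \frac{7}{6} - \frac{2 k}{3}$ ($X{\left(k \right)} = \frac{\left(\frac{7}{3} - \frac{k}{3}\right) - k}{2} = \frac{\frac{7}{3} - \frac{4 k}{3}}{2} = \frac{7}{6} - \frac{2 k}{3}$)
$X{\left(r \right)} + 3 = \left(\frac{7}{6} - - \frac{61}{30}\right) + 3 = \left(\frac{7}{6} + \frac{61}{30}\right) + 3 = \frac{16}{5} + 3 = \frac{31}{5}$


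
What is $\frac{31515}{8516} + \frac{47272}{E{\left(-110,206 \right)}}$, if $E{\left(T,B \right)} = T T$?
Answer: $\frac{195974963}{25760900} \approx 7.6075$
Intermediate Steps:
$E{\left(T,B \right)} = T^{2}$
$\frac{31515}{8516} + \frac{47272}{E{\left(-110,206 \right)}} = \frac{31515}{8516} + \frac{47272}{\left(-110\right)^{2}} = 31515 \cdot \frac{1}{8516} + \frac{47272}{12100} = \frac{31515}{8516} + 47272 \cdot \frac{1}{12100} = \frac{31515}{8516} + \frac{11818}{3025} = \frac{195974963}{25760900}$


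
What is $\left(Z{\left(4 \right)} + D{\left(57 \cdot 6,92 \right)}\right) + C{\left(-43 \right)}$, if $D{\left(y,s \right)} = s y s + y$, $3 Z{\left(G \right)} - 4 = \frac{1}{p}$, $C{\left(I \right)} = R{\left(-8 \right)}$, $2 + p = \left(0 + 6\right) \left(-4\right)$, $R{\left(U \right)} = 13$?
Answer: $\frac{225813457}{78} \approx 2.895 \cdot 10^{6}$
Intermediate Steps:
$p = -26$ ($p = -2 + \left(0 + 6\right) \left(-4\right) = -2 + 6 \left(-4\right) = -2 - 24 = -26$)
$C{\left(I \right)} = 13$
$Z{\left(G \right)} = \frac{103}{78}$ ($Z{\left(G \right)} = \frac{4}{3} + \frac{1}{3 \left(-26\right)} = \frac{4}{3} + \frac{1}{3} \left(- \frac{1}{26}\right) = \frac{4}{3} - \frac{1}{78} = \frac{103}{78}$)
$D{\left(y,s \right)} = y + y s^{2}$ ($D{\left(y,s \right)} = y s^{2} + y = y + y s^{2}$)
$\left(Z{\left(4 \right)} + D{\left(57 \cdot 6,92 \right)}\right) + C{\left(-43 \right)} = \left(\frac{103}{78} + 57 \cdot 6 \left(1 + 92^{2}\right)\right) + 13 = \left(\frac{103}{78} + 342 \left(1 + 8464\right)\right) + 13 = \left(\frac{103}{78} + 342 \cdot 8465\right) + 13 = \left(\frac{103}{78} + 2895030\right) + 13 = \frac{225812443}{78} + 13 = \frac{225813457}{78}$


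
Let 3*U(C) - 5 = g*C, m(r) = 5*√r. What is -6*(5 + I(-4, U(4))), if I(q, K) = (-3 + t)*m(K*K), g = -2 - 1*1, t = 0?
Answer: 180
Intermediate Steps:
g = -3 (g = -2 - 1 = -3)
U(C) = 5/3 - C (U(C) = 5/3 + (-3*C)/3 = 5/3 - C)
I(q, K) = -15*√(K²) (I(q, K) = (-3 + 0)*(5*√(K*K)) = -15*√(K²))
-6*(5 + I(-4, U(4))) = -6*(5 - 15*√((5/3 - 1*4)²)) = -6*(5 - 15*√((5/3 - 4)²)) = -6*(5 - 15*√((-7/3)²)) = -6*(5 - 15*√(49/9)) = -6*(5 - 15*7/3) = -6*(5 - 35) = -6*(-30) = 180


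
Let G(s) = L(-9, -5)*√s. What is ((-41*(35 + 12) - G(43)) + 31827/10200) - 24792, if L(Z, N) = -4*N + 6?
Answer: -90833991/3400 - 26*√43 ≈ -26886.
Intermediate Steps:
L(Z, N) = 6 - 4*N
G(s) = 26*√s (G(s) = (6 - 4*(-5))*√s = (6 + 20)*√s = 26*√s)
((-41*(35 + 12) - G(43)) + 31827/10200) - 24792 = ((-41*(35 + 12) - 26*√43) + 31827/10200) - 24792 = ((-41*47 - 26*√43) + 31827*(1/10200)) - 24792 = ((-1927 - 26*√43) + 10609/3400) - 24792 = (-6541191/3400 - 26*√43) - 24792 = -90833991/3400 - 26*√43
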